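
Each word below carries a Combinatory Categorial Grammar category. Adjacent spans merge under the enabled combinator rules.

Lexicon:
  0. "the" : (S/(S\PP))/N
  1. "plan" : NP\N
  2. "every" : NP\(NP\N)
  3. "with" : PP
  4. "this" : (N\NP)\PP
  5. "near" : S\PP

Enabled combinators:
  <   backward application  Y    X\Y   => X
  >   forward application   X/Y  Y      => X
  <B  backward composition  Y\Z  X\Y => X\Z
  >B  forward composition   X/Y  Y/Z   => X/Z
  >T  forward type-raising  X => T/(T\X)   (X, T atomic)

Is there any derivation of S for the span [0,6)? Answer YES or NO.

YES

[0,6] S   >
  [0,5] S/(S\PP)   >
    [0,1] "the" : (S/(S\PP))/N
    [1,5] N   <
      [1,3] NP   <
        [1,2] "plan" : NP\N
        [2,3] "every" : NP\(NP\N)
      [3,5] N\NP   <
        [3,4] "with" : PP
        [4,5] "this" : (N\NP)\PP
  [5,6] "near" : S\PP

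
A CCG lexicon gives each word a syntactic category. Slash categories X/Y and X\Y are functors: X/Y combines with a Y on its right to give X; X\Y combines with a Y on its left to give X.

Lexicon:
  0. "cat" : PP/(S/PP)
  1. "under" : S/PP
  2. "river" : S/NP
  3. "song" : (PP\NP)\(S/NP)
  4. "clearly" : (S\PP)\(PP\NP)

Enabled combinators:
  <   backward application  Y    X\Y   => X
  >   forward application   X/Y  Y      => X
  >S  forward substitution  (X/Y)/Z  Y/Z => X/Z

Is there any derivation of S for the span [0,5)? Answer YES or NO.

[0,5] S   <
  [0,2] PP   >
    [0,1] "cat" : PP/(S/PP)
    [1,2] "under" : S/PP
  [2,5] S\PP   <
    [2,4] PP\NP   <
      [2,3] "river" : S/NP
      [3,4] "song" : (PP\NP)\(S/NP)
    [4,5] "clearly" : (S\PP)\(PP\NP)

YES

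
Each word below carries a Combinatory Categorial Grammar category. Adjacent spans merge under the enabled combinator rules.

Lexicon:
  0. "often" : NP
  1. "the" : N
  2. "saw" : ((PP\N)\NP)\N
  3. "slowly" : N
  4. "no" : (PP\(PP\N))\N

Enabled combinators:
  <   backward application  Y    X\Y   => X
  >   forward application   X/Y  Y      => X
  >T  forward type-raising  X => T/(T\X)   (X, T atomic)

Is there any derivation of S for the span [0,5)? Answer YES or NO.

NO

NP N ((PP\N)\NP)\N N (PP\(PP\N))\N
CKY chart[0,5] = {N/(N\PP), NP/(NP\PP), PP, PP/(PP\PP), S/(S\PP)}; S ∉ chart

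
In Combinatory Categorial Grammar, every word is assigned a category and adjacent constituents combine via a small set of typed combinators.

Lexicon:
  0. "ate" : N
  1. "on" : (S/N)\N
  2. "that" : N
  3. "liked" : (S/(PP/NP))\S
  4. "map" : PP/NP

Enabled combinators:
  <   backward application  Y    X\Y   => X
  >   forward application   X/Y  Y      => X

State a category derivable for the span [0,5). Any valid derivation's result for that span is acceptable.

S

[0,5] S   >
  [0,4] S/(PP/NP)   <
    [0,3] S   >
      [0,2] S/N   <
        [0,1] "ate" : N
        [1,2] "on" : (S/N)\N
      [2,3] "that" : N
    [3,4] "liked" : (S/(PP/NP))\S
  [4,5] "map" : PP/NP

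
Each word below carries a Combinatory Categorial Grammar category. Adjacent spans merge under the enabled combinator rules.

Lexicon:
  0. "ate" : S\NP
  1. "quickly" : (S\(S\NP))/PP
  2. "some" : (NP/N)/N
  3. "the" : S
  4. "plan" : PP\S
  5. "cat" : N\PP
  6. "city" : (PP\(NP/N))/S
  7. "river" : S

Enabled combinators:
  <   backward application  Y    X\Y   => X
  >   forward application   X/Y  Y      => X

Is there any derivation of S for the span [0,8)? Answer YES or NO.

YES

[0,8] S   <
  [0,1] "ate" : S\NP
  [1,8] S\(S\NP)   >
    [1,2] "quickly" : (S\(S\NP))/PP
    [2,8] PP   <
      [2,6] NP/N   >
        [2,3] "some" : (NP/N)/N
        [3,6] N   <
          [3,5] PP   <
            [3,4] "the" : S
            [4,5] "plan" : PP\S
          [5,6] "cat" : N\PP
      [6,8] PP\(NP/N)   >
        [6,7] "city" : (PP\(NP/N))/S
        [7,8] "river" : S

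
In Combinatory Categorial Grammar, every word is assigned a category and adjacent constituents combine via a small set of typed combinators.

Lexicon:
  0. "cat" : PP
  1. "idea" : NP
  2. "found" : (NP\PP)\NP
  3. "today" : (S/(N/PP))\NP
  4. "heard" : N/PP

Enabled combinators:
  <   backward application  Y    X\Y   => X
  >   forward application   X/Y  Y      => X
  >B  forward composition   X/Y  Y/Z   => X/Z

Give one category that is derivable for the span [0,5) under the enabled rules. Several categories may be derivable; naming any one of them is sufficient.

[0,5] S   >
  [0,4] S/(N/PP)   <
    [0,3] NP   <
      [0,1] "cat" : PP
      [1,3] NP\PP   <
        [1,2] "idea" : NP
        [2,3] "found" : (NP\PP)\NP
    [3,4] "today" : (S/(N/PP))\NP
  [4,5] "heard" : N/PP

S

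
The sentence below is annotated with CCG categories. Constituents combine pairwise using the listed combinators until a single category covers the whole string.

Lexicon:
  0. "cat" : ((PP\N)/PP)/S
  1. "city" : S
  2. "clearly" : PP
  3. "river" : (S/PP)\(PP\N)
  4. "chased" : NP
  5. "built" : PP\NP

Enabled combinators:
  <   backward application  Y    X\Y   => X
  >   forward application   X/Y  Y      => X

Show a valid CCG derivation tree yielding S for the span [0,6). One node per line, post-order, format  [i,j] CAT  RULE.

[0,1] ((PP\N)/PP)/S  lex  "cat"
[1,2] S  lex  "city"
[0,2] (PP\N)/PP  >  k=1
[2,3] PP  lex  "clearly"
[0,3] PP\N  >  k=2
[3,4] (S/PP)\(PP\N)  lex  "river"
[0,4] S/PP  <  k=3
[4,5] NP  lex  "chased"
[5,6] PP\NP  lex  "built"
[4,6] PP  <  k=5
[0,6] S  >  k=4

[0,6] S   >
  [0,4] S/PP   <
    [0,3] PP\N   >
      [0,2] (PP\N)/PP   >
        [0,1] "cat" : ((PP\N)/PP)/S
        [1,2] "city" : S
      [2,3] "clearly" : PP
    [3,4] "river" : (S/PP)\(PP\N)
  [4,6] PP   <
    [4,5] "chased" : NP
    [5,6] "built" : PP\NP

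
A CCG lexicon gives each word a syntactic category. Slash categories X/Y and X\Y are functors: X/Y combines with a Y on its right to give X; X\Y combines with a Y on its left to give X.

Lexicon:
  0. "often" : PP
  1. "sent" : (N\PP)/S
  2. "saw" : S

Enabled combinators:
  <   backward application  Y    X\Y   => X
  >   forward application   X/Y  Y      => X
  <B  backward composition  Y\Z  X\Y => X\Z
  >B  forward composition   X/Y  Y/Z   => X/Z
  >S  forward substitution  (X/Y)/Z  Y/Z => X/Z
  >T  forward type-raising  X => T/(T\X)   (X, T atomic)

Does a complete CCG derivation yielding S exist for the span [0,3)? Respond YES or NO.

PP (N\PP)/S S
CKY chart[0,3] = {N, N/(N\N), N/(S\S), NP/(NP\N), PP/(PP\N), S/(S\N)}; S ∉ chart

NO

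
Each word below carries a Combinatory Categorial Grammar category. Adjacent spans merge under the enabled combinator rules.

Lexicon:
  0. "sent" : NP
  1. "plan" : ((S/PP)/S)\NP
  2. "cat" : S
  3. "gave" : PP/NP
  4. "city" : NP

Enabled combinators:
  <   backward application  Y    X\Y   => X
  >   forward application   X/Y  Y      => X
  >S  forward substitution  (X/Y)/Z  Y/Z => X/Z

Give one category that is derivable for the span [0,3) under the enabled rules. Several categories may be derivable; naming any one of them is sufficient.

[0,5] S   >
  [0,3] S/PP   >
    [0,2] (S/PP)/S   <
      [0,1] "sent" : NP
      [1,2] "plan" : ((S/PP)/S)\NP
    [2,3] "cat" : S
  [3,5] PP   >
    [3,4] "gave" : PP/NP
    [4,5] "city" : NP

S/PP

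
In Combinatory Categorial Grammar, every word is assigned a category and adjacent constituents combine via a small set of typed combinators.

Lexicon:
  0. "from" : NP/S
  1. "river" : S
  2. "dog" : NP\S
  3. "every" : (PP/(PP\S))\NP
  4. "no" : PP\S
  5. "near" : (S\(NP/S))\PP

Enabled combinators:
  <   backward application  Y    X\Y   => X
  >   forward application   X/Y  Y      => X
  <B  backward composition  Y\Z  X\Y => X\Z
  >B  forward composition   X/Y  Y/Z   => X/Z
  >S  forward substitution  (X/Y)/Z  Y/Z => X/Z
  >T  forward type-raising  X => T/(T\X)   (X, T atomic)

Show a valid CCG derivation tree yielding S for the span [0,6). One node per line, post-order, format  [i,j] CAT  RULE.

[0,6] S   <
  [0,1] "from" : NP/S
  [1,6] S\(NP/S)   <
    [1,5] PP   >
      [1,4] PP/(PP\S)   <
        [1,3] NP   <
          [1,2] "river" : S
          [2,3] "dog" : NP\S
        [3,4] "every" : (PP/(PP\S))\NP
      [4,5] "no" : PP\S
    [5,6] "near" : (S\(NP/S))\PP

[0,1] NP/S  lex  "from"
[1,2] S  lex  "river"
[2,3] NP\S  lex  "dog"
[1,3] NP  <  k=2
[3,4] (PP/(PP\S))\NP  lex  "every"
[1,4] PP/(PP\S)  <  k=3
[4,5] PP\S  lex  "no"
[1,5] PP  >  k=4
[5,6] (S\(NP/S))\PP  lex  "near"
[1,6] S\(NP/S)  <  k=5
[0,6] S  <  k=1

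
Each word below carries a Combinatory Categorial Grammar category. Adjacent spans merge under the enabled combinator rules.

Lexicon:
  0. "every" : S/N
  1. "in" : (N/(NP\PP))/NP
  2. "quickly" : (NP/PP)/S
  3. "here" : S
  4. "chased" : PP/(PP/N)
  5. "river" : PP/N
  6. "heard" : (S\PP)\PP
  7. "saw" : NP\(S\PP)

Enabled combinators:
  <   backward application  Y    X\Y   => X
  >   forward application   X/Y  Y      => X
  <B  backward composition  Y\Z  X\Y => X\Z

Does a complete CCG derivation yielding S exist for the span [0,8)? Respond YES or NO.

[0,8] S   >
  [0,1] "every" : S/N
  [1,8] N   >
    [1,6] N/(NP\PP)   >
      [1,2] "in" : (N/(NP\PP))/NP
      [2,6] NP   >
        [2,4] NP/PP   >
          [2,3] "quickly" : (NP/PP)/S
          [3,4] "here" : S
        [4,6] PP   >
          [4,5] "chased" : PP/(PP/N)
          [5,6] "river" : PP/N
    [6,8] NP\PP   <B
      [6,7] "heard" : (S\PP)\PP
      [7,8] "saw" : NP\(S\PP)

YES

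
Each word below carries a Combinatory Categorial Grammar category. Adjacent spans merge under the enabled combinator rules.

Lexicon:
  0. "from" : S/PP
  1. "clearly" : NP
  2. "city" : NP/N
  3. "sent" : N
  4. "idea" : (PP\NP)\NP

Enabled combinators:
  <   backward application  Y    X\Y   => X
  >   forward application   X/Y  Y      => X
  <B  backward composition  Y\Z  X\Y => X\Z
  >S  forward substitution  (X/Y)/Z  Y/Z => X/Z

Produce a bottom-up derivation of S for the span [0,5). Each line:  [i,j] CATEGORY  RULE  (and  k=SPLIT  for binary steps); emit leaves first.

[0,5] S   >
  [0,1] "from" : S/PP
  [1,5] PP   <
    [1,2] "clearly" : NP
    [2,5] PP\NP   <
      [2,4] NP   >
        [2,3] "city" : NP/N
        [3,4] "sent" : N
      [4,5] "idea" : (PP\NP)\NP

[0,1] S/PP  lex  "from"
[1,2] NP  lex  "clearly"
[2,3] NP/N  lex  "city"
[3,4] N  lex  "sent"
[2,4] NP  >  k=3
[4,5] (PP\NP)\NP  lex  "idea"
[2,5] PP\NP  <  k=4
[1,5] PP  <  k=2
[0,5] S  >  k=1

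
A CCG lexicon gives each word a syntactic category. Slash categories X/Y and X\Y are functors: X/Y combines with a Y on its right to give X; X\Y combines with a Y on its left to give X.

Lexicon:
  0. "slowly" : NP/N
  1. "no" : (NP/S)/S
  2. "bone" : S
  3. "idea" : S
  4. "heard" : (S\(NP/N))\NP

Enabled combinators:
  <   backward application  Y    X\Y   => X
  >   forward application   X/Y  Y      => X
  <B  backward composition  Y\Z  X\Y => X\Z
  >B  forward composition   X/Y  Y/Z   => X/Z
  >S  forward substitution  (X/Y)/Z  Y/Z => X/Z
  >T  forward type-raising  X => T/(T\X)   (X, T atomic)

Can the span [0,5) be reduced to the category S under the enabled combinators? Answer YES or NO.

[0,5] S   <
  [0,1] "slowly" : NP/N
  [1,5] S\(NP/N)   <
    [1,4] NP   >
      [1,3] NP/S   >
        [1,2] "no" : (NP/S)/S
        [2,3] "bone" : S
      [3,4] "idea" : S
    [4,5] "heard" : (S\(NP/N))\NP

YES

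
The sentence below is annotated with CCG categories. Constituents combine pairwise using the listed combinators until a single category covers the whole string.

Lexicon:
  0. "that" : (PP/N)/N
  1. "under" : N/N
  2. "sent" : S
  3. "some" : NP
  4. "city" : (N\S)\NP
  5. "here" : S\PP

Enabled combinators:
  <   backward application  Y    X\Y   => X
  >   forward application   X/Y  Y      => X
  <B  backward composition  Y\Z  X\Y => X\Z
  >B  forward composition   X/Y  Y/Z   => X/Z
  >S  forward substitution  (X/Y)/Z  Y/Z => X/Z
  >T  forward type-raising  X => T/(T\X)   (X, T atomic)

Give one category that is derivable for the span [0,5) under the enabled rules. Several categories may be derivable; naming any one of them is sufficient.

[0,6] S   <
  [0,5] PP   >
    [0,2] PP/N   >S
      [0,1] "that" : (PP/N)/N
      [1,2] "under" : N/N
    [2,5] N   <
      [2,3] "sent" : S
      [3,5] N\S   <
        [3,4] "some" : NP
        [4,5] "city" : (N\S)\NP
  [5,6] "here" : S\PP

PP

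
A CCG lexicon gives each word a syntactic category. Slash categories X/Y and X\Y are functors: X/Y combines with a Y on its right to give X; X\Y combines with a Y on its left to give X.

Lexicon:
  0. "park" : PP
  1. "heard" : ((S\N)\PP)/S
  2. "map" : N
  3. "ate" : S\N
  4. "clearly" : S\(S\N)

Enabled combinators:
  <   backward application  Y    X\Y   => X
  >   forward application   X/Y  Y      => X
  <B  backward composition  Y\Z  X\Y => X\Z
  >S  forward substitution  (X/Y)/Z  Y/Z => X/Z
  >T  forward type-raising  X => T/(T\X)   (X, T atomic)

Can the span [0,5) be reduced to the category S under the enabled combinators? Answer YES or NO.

[0,5] S   <
  [0,4] S\N   <
    [0,1] "park" : PP
    [1,4] (S\N)\PP   >
      [1,2] "heard" : ((S\N)\PP)/S
      [2,4] S   <
        [2,3] "map" : N
        [3,4] "ate" : S\N
  [4,5] "clearly" : S\(S\N)

YES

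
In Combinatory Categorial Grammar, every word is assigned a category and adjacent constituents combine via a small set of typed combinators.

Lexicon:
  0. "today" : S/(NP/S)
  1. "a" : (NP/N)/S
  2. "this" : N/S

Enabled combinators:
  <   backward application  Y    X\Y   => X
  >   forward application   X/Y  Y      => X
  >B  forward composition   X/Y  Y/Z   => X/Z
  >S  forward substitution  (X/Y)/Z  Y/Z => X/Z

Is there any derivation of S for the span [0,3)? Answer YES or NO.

[0,3] S   >
  [0,1] "today" : S/(NP/S)
  [1,3] NP/S   >S
    [1,2] "a" : (NP/N)/S
    [2,3] "this" : N/S

YES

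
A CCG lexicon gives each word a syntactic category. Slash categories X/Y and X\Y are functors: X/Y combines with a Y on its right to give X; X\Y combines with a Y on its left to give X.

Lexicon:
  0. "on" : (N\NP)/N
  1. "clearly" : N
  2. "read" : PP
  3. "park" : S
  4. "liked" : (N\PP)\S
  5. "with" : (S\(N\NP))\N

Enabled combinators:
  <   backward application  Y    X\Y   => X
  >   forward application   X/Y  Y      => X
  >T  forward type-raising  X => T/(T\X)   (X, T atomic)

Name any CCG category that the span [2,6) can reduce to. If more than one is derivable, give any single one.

[0,6] S   <
  [0,2] N\NP   >
    [0,1] "on" : (N\NP)/N
    [1,2] "clearly" : N
  [2,6] S\(N\NP)   <
    [2,5] N   <
      [2,3] "read" : PP
      [3,5] N\PP   <
        [3,4] "park" : S
        [4,5] "liked" : (N\PP)\S
    [5,6] "with" : (S\(N\NP))\N

S\(N\NP)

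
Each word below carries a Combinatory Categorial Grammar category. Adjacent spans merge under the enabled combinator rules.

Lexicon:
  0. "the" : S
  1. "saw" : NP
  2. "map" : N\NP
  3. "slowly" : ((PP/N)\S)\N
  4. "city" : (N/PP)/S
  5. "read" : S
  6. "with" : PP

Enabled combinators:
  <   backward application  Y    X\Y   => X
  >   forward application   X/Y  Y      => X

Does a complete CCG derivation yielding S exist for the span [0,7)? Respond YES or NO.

NO

S NP N\NP ((PP/N)\S)\N (N/PP)/S S PP
CKY chart[0,7] = {PP}; S ∉ chart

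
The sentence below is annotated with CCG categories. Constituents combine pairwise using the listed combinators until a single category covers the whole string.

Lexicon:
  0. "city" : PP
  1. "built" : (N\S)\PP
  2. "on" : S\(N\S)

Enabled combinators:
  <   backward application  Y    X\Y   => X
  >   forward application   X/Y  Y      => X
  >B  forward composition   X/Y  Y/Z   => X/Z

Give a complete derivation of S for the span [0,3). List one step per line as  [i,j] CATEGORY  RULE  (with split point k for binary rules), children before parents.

[0,1] PP  lex  "city"
[1,2] (N\S)\PP  lex  "built"
[0,2] N\S  <  k=1
[2,3] S\(N\S)  lex  "on"
[0,3] S  <  k=2

[0,3] S   <
  [0,2] N\S   <
    [0,1] "city" : PP
    [1,2] "built" : (N\S)\PP
  [2,3] "on" : S\(N\S)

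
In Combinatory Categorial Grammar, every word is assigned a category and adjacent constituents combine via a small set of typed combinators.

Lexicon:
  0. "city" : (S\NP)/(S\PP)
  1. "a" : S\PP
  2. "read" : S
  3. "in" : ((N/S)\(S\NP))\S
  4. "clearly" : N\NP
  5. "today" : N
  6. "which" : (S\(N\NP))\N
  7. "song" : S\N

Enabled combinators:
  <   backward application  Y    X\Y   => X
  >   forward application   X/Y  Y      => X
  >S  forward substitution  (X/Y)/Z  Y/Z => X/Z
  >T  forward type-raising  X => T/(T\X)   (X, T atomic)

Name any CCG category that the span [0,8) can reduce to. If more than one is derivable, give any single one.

S

[0,8] S   <
  [0,7] N   >
    [0,4] N/S   <
      [0,2] S\NP   >
        [0,1] "city" : (S\NP)/(S\PP)
        [1,2] "a" : S\PP
      [2,4] (N/S)\(S\NP)   <
        [2,3] "read" : S
        [3,4] "in" : ((N/S)\(S\NP))\S
    [4,7] S   <
      [4,5] "clearly" : N\NP
      [5,7] S\(N\NP)   <
        [5,6] "today" : N
        [6,7] "which" : (S\(N\NP))\N
  [7,8] "song" : S\N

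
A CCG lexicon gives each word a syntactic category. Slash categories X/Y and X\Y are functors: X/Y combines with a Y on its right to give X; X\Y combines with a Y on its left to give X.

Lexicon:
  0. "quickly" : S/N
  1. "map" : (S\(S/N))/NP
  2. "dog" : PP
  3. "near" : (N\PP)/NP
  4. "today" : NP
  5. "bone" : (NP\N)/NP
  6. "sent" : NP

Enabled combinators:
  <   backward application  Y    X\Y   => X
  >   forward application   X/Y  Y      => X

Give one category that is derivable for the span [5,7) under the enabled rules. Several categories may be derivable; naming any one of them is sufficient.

NP\N

[0,7] S   <
  [0,1] "quickly" : S/N
  [1,7] S\(S/N)   >
    [1,2] "map" : (S\(S/N))/NP
    [2,7] NP   <
      [2,5] N   <
        [2,3] "dog" : PP
        [3,5] N\PP   >
          [3,4] "near" : (N\PP)/NP
          [4,5] "today" : NP
      [5,7] NP\N   >
        [5,6] "bone" : (NP\N)/NP
        [6,7] "sent" : NP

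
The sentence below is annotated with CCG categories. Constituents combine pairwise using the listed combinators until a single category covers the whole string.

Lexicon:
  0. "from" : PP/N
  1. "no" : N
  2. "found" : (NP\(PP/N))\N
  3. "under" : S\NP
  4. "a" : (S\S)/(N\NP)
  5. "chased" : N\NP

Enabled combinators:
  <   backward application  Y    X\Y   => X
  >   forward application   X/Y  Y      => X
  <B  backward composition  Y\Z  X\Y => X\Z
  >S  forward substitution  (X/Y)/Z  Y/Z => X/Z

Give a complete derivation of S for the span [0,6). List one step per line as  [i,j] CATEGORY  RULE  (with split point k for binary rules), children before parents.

[0,1] PP/N  lex  "from"
[1,2] N  lex  "no"
[2,3] (NP\(PP/N))\N  lex  "found"
[1,3] NP\(PP/N)  <  k=2
[0,3] NP  <  k=1
[3,4] S\NP  lex  "under"
[4,5] (S\S)/(N\NP)  lex  "a"
[5,6] N\NP  lex  "chased"
[4,6] S\S  >  k=5
[3,6] S\NP  <B  k=4
[0,6] S  <  k=3

[0,6] S   <
  [0,3] NP   <
    [0,1] "from" : PP/N
    [1,3] NP\(PP/N)   <
      [1,2] "no" : N
      [2,3] "found" : (NP\(PP/N))\N
  [3,6] S\NP   <B
    [3,4] "under" : S\NP
    [4,6] S\S   >
      [4,5] "a" : (S\S)/(N\NP)
      [5,6] "chased" : N\NP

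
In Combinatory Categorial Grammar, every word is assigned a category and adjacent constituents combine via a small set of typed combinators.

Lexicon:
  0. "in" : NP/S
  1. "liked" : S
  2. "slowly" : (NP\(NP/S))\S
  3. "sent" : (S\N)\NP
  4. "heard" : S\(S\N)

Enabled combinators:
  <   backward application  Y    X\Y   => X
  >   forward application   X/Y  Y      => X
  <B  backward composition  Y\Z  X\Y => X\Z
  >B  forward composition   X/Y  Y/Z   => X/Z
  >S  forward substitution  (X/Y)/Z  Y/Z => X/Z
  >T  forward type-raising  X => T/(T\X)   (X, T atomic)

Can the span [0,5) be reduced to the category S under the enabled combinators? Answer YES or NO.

YES

[0,5] S   <
  [0,4] S\N   <
    [0,3] NP   <
      [0,1] "in" : NP/S
      [1,3] NP\(NP/S)   <
        [1,2] "liked" : S
        [2,3] "slowly" : (NP\(NP/S))\S
    [3,4] "sent" : (S\N)\NP
  [4,5] "heard" : S\(S\N)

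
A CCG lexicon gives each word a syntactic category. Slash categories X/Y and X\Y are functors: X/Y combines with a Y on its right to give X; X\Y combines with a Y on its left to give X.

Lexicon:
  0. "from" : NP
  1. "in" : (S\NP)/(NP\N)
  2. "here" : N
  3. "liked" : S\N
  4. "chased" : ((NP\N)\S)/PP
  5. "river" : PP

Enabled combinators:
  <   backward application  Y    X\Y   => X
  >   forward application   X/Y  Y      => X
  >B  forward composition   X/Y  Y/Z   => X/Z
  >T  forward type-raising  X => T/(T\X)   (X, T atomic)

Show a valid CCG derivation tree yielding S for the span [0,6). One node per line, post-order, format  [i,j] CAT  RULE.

[0,1] NP  lex  "from"
[1,2] (S\NP)/(NP\N)  lex  "in"
[2,3] N  lex  "here"
[2,3] S/(S\N)  >T
[3,4] S\N  lex  "liked"
[2,4] S  >  k=3
[4,5] ((NP\N)\S)/PP  lex  "chased"
[5,6] PP  lex  "river"
[4,6] (NP\N)\S  >  k=5
[2,6] NP\N  <  k=4
[1,6] S\NP  >  k=2
[0,6] S  <  k=1

[0,6] S   <
  [0,1] "from" : NP
  [1,6] S\NP   >
    [1,2] "in" : (S\NP)/(NP\N)
    [2,6] NP\N   <
      [2,4] S   >
        [2,3] S/(S\N)   >T
          [2,3] "here" : N
        [3,4] "liked" : S\N
      [4,6] (NP\N)\S   >
        [4,5] "chased" : ((NP\N)\S)/PP
        [5,6] "river" : PP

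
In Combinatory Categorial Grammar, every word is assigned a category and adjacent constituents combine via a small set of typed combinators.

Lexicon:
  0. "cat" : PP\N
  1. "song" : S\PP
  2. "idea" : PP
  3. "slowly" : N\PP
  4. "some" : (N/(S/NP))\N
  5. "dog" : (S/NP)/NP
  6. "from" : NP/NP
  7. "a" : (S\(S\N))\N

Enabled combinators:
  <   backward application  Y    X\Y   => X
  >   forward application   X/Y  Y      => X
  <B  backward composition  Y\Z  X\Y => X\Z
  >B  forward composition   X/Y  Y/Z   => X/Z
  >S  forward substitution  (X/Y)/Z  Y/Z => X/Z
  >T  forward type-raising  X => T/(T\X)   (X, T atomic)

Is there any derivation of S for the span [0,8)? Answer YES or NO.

YES

[0,8] S   <
  [0,2] S\N   <B
    [0,1] "cat" : PP\N
    [1,2] "song" : S\PP
  [2,8] S\(S\N)   <
    [2,7] N   >
      [2,5] N/(S/NP)   <
        [2,4] N   <
          [2,3] "idea" : PP
          [3,4] "slowly" : N\PP
        [4,5] "some" : (N/(S/NP))\N
      [5,7] S/NP   >S
        [5,6] "dog" : (S/NP)/NP
        [6,7] "from" : NP/NP
    [7,8] "a" : (S\(S\N))\N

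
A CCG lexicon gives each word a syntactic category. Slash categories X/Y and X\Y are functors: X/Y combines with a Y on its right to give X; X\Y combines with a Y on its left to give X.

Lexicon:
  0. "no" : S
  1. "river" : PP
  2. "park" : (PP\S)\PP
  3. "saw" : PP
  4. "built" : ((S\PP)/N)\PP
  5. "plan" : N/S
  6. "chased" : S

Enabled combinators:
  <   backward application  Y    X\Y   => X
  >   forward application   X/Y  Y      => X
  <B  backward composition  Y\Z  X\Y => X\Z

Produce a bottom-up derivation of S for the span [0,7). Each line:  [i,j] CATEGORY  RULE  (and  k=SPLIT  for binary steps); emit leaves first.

[0,1] S  lex  "no"
[1,2] PP  lex  "river"
[2,3] (PP\S)\PP  lex  "park"
[1,3] PP\S  <  k=2
[0,3] PP  <  k=1
[3,4] PP  lex  "saw"
[4,5] ((S\PP)/N)\PP  lex  "built"
[3,5] (S\PP)/N  <  k=4
[5,6] N/S  lex  "plan"
[6,7] S  lex  "chased"
[5,7] N  >  k=6
[3,7] S\PP  >  k=5
[0,7] S  <  k=3

[0,7] S   <
  [0,3] PP   <
    [0,1] "no" : S
    [1,3] PP\S   <
      [1,2] "river" : PP
      [2,3] "park" : (PP\S)\PP
  [3,7] S\PP   >
    [3,5] (S\PP)/N   <
      [3,4] "saw" : PP
      [4,5] "built" : ((S\PP)/N)\PP
    [5,7] N   >
      [5,6] "plan" : N/S
      [6,7] "chased" : S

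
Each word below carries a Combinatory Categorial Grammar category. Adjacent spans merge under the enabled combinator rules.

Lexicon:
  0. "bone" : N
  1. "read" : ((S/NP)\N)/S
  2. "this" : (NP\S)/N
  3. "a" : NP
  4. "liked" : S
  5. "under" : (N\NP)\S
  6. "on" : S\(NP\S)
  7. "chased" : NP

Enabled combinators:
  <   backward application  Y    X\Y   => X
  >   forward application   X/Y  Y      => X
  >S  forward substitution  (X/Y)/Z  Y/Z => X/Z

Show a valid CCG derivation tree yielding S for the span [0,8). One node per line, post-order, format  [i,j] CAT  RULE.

[0,1] N  lex  "bone"
[1,2] ((S/NP)\N)/S  lex  "read"
[2,3] (NP\S)/N  lex  "this"
[3,4] NP  lex  "a"
[4,5] S  lex  "liked"
[5,6] (N\NP)\S  lex  "under"
[4,6] N\NP  <  k=5
[3,6] N  <  k=4
[2,6] NP\S  >  k=3
[6,7] S\(NP\S)  lex  "on"
[2,7] S  <  k=6
[1,7] (S/NP)\N  >  k=2
[0,7] S/NP  <  k=1
[7,8] NP  lex  "chased"
[0,8] S  >  k=7

[0,8] S   >
  [0,7] S/NP   <
    [0,1] "bone" : N
    [1,7] (S/NP)\N   >
      [1,2] "read" : ((S/NP)\N)/S
      [2,7] S   <
        [2,6] NP\S   >
          [2,3] "this" : (NP\S)/N
          [3,6] N   <
            [3,4] "a" : NP
            [4,6] N\NP   <
              [4,5] "liked" : S
              [5,6] "under" : (N\NP)\S
        [6,7] "on" : S\(NP\S)
  [7,8] "chased" : NP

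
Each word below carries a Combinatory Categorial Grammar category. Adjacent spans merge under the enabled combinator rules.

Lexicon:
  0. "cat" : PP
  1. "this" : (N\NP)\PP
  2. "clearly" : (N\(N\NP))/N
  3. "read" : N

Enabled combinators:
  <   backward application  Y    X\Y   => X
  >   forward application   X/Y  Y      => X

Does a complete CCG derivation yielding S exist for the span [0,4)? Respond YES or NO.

NO

PP (N\NP)\PP (N\(N\NP))/N N
CKY chart[0,4] = {N}; S ∉ chart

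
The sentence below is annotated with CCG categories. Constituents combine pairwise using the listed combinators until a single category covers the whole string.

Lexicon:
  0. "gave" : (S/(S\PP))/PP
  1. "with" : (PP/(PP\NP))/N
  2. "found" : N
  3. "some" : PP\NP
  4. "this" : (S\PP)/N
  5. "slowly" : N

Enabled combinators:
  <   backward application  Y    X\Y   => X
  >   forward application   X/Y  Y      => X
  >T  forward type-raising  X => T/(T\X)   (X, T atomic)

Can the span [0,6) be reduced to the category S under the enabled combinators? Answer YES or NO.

[0,6] S   >
  [0,4] S/(S\PP)   >
    [0,1] "gave" : (S/(S\PP))/PP
    [1,4] PP   >
      [1,3] PP/(PP\NP)   >
        [1,2] "with" : (PP/(PP\NP))/N
        [2,3] "found" : N
      [3,4] "some" : PP\NP
  [4,6] S\PP   >
    [4,5] "this" : (S\PP)/N
    [5,6] "slowly" : N

YES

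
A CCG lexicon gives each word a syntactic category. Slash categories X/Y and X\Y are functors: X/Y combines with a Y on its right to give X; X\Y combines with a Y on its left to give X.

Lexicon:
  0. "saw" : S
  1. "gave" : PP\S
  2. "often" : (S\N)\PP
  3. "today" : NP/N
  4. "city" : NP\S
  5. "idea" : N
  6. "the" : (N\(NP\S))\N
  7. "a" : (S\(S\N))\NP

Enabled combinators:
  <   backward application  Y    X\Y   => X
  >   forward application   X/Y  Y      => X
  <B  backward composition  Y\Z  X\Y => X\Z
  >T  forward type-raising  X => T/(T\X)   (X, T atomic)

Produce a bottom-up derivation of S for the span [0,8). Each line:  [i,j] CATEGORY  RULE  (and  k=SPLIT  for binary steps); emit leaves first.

[0,1] S  lex  "saw"
[1,2] PP\S  lex  "gave"
[0,2] PP  <  k=1
[2,3] (S\N)\PP  lex  "often"
[0,3] S\N  <  k=2
[3,4] NP/N  lex  "today"
[4,5] NP\S  lex  "city"
[5,6] N  lex  "idea"
[6,7] (N\(NP\S))\N  lex  "the"
[5,7] N\(NP\S)  <  k=6
[4,7] N  <  k=5
[3,7] NP  >  k=4
[7,8] (S\(S\N))\NP  lex  "a"
[3,8] S\(S\N)  <  k=7
[0,8] S  <  k=3

[0,8] S   <
  [0,3] S\N   <
    [0,2] PP   <
      [0,1] "saw" : S
      [1,2] "gave" : PP\S
    [2,3] "often" : (S\N)\PP
  [3,8] S\(S\N)   <
    [3,7] NP   >
      [3,4] "today" : NP/N
      [4,7] N   <
        [4,5] "city" : NP\S
        [5,7] N\(NP\S)   <
          [5,6] "idea" : N
          [6,7] "the" : (N\(NP\S))\N
    [7,8] "a" : (S\(S\N))\NP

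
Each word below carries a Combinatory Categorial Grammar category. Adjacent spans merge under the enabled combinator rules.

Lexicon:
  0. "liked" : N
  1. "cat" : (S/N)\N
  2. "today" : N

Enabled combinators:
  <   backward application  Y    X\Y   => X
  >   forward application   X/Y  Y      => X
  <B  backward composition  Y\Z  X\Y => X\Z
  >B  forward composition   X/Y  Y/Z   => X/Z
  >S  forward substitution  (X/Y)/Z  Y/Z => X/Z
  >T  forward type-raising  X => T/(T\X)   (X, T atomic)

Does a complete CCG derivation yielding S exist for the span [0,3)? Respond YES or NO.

YES

[0,3] S   >
  [0,2] S/N   <
    [0,1] "liked" : N
    [1,2] "cat" : (S/N)\N
  [2,3] "today" : N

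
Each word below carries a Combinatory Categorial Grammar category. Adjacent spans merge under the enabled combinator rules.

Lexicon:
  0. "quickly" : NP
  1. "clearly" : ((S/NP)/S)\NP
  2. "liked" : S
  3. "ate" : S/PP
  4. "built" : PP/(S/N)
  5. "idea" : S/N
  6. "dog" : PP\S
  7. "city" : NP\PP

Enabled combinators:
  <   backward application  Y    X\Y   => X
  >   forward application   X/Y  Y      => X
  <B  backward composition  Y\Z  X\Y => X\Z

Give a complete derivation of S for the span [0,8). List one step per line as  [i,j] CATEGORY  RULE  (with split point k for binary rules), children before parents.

[0,8] S   >
  [0,3] S/NP   >
    [0,2] (S/NP)/S   <
      [0,1] "quickly" : NP
      [1,2] "clearly" : ((S/NP)/S)\NP
    [2,3] "liked" : S
  [3,8] NP   <
    [3,6] S   >
      [3,4] "ate" : S/PP
      [4,6] PP   >
        [4,5] "built" : PP/(S/N)
        [5,6] "idea" : S/N
    [6,8] NP\S   <B
      [6,7] "dog" : PP\S
      [7,8] "city" : NP\PP

[0,1] NP  lex  "quickly"
[1,2] ((S/NP)/S)\NP  lex  "clearly"
[0,2] (S/NP)/S  <  k=1
[2,3] S  lex  "liked"
[0,3] S/NP  >  k=2
[3,4] S/PP  lex  "ate"
[4,5] PP/(S/N)  lex  "built"
[5,6] S/N  lex  "idea"
[4,6] PP  >  k=5
[3,6] S  >  k=4
[6,7] PP\S  lex  "dog"
[7,8] NP\PP  lex  "city"
[6,8] NP\S  <B  k=7
[3,8] NP  <  k=6
[0,8] S  >  k=3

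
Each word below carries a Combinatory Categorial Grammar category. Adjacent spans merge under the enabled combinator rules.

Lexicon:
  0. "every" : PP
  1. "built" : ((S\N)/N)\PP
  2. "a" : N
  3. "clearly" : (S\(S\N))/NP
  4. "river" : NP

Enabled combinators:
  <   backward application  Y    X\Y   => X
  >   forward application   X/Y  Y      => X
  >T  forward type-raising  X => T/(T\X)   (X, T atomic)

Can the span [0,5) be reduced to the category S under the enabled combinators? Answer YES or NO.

YES

[0,5] S   <
  [0,3] S\N   >
    [0,2] (S\N)/N   <
      [0,1] "every" : PP
      [1,2] "built" : ((S\N)/N)\PP
    [2,3] "a" : N
  [3,5] S\(S\N)   >
    [3,4] "clearly" : (S\(S\N))/NP
    [4,5] "river" : NP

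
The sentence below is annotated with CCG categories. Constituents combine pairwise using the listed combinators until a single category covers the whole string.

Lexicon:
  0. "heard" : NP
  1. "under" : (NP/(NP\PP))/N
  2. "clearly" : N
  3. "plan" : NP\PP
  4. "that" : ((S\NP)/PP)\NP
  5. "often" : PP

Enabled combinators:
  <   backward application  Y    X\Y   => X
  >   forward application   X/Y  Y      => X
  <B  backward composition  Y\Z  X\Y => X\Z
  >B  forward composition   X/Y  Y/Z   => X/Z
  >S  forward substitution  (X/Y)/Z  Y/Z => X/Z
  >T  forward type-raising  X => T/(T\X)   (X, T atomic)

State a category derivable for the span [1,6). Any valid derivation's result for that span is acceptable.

[0,6] S   <
  [0,1] "heard" : NP
  [1,6] S\NP   >
    [1,5] (S\NP)/PP   <
      [1,4] NP   >
        [1,3] NP/(NP\PP)   >
          [1,2] "under" : (NP/(NP\PP))/N
          [2,3] "clearly" : N
        [3,4] "plan" : NP\PP
      [4,5] "that" : ((S\NP)/PP)\NP
    [5,6] "often" : PP

S\NP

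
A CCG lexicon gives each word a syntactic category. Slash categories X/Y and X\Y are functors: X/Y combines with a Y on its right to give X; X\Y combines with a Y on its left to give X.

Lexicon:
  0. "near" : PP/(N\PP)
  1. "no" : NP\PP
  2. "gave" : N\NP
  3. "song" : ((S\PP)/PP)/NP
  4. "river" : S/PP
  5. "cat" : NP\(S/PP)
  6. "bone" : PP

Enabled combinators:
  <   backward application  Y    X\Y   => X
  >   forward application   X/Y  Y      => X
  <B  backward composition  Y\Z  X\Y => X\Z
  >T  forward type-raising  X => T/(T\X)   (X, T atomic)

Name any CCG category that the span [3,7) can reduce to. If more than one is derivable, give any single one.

S\PP

[0,7] S   <
  [0,3] PP   >
    [0,1] "near" : PP/(N\PP)
    [1,3] N\PP   <B
      [1,2] "no" : NP\PP
      [2,3] "gave" : N\NP
  [3,7] S\PP   >
    [3,6] (S\PP)/PP   >
      [3,4] "song" : ((S\PP)/PP)/NP
      [4,6] NP   <
        [4,5] "river" : S/PP
        [5,6] "cat" : NP\(S/PP)
    [6,7] "bone" : PP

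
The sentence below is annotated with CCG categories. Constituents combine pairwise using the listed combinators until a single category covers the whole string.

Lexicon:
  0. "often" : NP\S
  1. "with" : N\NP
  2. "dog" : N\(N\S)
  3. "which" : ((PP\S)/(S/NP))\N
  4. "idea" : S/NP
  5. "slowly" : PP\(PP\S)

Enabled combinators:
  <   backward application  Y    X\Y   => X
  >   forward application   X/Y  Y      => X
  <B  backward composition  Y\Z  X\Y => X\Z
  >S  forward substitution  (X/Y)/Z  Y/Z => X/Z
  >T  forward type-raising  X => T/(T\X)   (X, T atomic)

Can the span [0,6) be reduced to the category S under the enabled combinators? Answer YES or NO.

NP\S N\NP N\(N\S) ((PP\S)/(S/NP))\N S/NP PP\(PP\S)
CKY chart[0,6] = {N/(N\PP), NP/(NP\PP), PP, PP/(PP\PP), S/(S\PP)}; S ∉ chart

NO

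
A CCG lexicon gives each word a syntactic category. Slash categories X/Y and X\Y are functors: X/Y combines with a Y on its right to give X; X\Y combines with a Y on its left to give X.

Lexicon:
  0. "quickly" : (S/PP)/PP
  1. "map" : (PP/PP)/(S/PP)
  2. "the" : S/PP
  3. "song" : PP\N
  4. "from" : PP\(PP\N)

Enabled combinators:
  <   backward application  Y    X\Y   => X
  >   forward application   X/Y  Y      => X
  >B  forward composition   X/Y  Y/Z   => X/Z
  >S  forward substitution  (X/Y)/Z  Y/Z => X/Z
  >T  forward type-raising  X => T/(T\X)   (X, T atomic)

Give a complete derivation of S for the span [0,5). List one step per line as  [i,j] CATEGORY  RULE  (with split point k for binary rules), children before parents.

[0,5] S   >
  [0,3] S/PP   >S
    [0,1] "quickly" : (S/PP)/PP
    [1,3] PP/PP   >
      [1,2] "map" : (PP/PP)/(S/PP)
      [2,3] "the" : S/PP
  [3,5] PP   <
    [3,4] "song" : PP\N
    [4,5] "from" : PP\(PP\N)

[0,1] (S/PP)/PP  lex  "quickly"
[1,2] (PP/PP)/(S/PP)  lex  "map"
[2,3] S/PP  lex  "the"
[1,3] PP/PP  >  k=2
[0,3] S/PP  >S  k=1
[3,4] PP\N  lex  "song"
[4,5] PP\(PP\N)  lex  "from"
[3,5] PP  <  k=4
[0,5] S  >  k=3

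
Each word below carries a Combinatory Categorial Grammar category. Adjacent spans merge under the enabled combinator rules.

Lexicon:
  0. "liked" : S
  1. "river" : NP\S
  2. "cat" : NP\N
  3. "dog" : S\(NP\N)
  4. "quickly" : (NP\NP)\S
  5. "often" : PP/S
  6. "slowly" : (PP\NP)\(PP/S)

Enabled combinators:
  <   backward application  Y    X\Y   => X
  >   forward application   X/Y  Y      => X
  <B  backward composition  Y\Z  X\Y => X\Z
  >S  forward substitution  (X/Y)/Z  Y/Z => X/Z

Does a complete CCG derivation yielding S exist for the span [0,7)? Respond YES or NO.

NO

S NP\S NP\N S\(NP\N) (NP\NP)\S PP/S (PP\NP)\(PP/S)
CKY chart[0,7] = {PP}; S ∉ chart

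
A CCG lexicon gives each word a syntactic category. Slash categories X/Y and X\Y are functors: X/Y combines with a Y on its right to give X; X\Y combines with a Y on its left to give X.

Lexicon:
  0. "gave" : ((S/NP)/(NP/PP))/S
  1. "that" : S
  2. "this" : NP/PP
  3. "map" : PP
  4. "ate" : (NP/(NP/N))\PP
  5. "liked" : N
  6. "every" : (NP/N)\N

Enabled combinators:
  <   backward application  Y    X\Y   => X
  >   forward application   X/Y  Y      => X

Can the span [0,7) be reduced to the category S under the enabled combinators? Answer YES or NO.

[0,7] S   >
  [0,3] S/NP   >
    [0,2] (S/NP)/(NP/PP)   >
      [0,1] "gave" : ((S/NP)/(NP/PP))/S
      [1,2] "that" : S
    [2,3] "this" : NP/PP
  [3,7] NP   >
    [3,5] NP/(NP/N)   <
      [3,4] "map" : PP
      [4,5] "ate" : (NP/(NP/N))\PP
    [5,7] NP/N   <
      [5,6] "liked" : N
      [6,7] "every" : (NP/N)\N

YES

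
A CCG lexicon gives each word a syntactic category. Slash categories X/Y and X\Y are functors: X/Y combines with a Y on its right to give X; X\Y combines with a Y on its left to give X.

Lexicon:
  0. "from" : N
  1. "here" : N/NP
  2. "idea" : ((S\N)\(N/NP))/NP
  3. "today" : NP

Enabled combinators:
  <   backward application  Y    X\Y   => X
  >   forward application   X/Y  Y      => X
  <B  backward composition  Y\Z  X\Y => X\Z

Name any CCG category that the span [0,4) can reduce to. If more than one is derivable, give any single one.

S

[0,4] S   <
  [0,1] "from" : N
  [1,4] S\N   <
    [1,2] "here" : N/NP
    [2,4] (S\N)\(N/NP)   >
      [2,3] "idea" : ((S\N)\(N/NP))/NP
      [3,4] "today" : NP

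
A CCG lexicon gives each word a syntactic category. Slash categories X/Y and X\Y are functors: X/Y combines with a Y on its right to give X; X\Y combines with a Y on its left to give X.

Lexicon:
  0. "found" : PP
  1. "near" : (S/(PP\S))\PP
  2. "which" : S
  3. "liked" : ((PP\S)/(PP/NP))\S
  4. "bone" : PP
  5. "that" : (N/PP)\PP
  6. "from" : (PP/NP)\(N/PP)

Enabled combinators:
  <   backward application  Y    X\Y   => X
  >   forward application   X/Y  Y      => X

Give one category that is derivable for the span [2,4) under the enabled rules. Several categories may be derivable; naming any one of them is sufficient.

[0,7] S   >
  [0,2] S/(PP\S)   <
    [0,1] "found" : PP
    [1,2] "near" : (S/(PP\S))\PP
  [2,7] PP\S   >
    [2,4] (PP\S)/(PP/NP)   <
      [2,3] "which" : S
      [3,4] "liked" : ((PP\S)/(PP/NP))\S
    [4,7] PP/NP   <
      [4,6] N/PP   <
        [4,5] "bone" : PP
        [5,6] "that" : (N/PP)\PP
      [6,7] "from" : (PP/NP)\(N/PP)

(PP\S)/(PP/NP)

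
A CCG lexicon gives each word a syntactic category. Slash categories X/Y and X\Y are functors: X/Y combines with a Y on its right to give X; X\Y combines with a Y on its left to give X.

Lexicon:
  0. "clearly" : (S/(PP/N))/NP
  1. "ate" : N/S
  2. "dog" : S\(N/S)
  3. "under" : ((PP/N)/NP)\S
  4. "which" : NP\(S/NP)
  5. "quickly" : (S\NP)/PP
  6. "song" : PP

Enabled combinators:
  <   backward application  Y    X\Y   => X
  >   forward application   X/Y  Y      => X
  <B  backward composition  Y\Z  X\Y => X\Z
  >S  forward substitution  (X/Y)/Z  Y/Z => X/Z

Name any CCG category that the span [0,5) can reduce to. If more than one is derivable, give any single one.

[0,7] S   <
  [0,5] NP   <
    [0,4] S/NP   >S
      [0,1] "clearly" : (S/(PP/N))/NP
      [1,4] (PP/N)/NP   <
        [1,3] S   <
          [1,2] "ate" : N/S
          [2,3] "dog" : S\(N/S)
        [3,4] "under" : ((PP/N)/NP)\S
    [4,5] "which" : NP\(S/NP)
  [5,7] S\NP   >
    [5,6] "quickly" : (S\NP)/PP
    [6,7] "song" : PP

NP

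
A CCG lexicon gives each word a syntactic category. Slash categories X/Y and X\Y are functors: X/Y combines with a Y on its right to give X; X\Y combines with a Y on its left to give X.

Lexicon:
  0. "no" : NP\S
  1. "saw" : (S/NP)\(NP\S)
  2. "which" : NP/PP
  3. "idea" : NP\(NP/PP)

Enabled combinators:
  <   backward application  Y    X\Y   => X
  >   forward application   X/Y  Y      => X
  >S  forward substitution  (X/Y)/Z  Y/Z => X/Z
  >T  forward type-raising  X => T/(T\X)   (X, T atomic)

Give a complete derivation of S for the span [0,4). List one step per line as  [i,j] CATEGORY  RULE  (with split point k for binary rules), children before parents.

[0,1] NP\S  lex  "no"
[1,2] (S/NP)\(NP\S)  lex  "saw"
[0,2] S/NP  <  k=1
[2,3] NP/PP  lex  "which"
[3,4] NP\(NP/PP)  lex  "idea"
[2,4] NP  <  k=3
[0,4] S  >  k=2

[0,4] S   >
  [0,2] S/NP   <
    [0,1] "no" : NP\S
    [1,2] "saw" : (S/NP)\(NP\S)
  [2,4] NP   <
    [2,3] "which" : NP/PP
    [3,4] "idea" : NP\(NP/PP)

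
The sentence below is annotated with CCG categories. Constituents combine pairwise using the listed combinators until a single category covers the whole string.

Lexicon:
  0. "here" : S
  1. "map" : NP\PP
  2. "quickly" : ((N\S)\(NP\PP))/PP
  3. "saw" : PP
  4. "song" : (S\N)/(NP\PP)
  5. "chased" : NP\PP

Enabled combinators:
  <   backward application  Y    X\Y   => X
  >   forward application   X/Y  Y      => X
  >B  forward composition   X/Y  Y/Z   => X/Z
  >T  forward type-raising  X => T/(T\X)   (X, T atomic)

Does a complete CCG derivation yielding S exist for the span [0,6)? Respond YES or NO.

[0,6] S   <
  [0,4] N   >
    [0,1] N/(N\S)   >T
      [0,1] "here" : S
    [1,4] N\S   <
      [1,2] "map" : NP\PP
      [2,4] (N\S)\(NP\PP)   >
        [2,3] "quickly" : ((N\S)\(NP\PP))/PP
        [3,4] "saw" : PP
  [4,6] S\N   >
    [4,5] "song" : (S\N)/(NP\PP)
    [5,6] "chased" : NP\PP

YES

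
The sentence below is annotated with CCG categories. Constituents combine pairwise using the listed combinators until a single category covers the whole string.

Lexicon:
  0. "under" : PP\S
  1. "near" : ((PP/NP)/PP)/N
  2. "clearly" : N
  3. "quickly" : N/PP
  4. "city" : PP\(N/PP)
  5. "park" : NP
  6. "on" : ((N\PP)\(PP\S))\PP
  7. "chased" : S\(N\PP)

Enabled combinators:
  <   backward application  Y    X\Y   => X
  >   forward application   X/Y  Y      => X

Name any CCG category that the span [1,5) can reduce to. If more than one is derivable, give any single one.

[0,8] S   <
  [0,7] N\PP   <
    [0,1] "under" : PP\S
    [1,7] (N\PP)\(PP\S)   <
      [1,6] PP   >
        [1,5] PP/NP   >
          [1,3] (PP/NP)/PP   >
            [1,2] "near" : ((PP/NP)/PP)/N
            [2,3] "clearly" : N
          [3,5] PP   <
            [3,4] "quickly" : N/PP
            [4,5] "city" : PP\(N/PP)
        [5,6] "park" : NP
      [6,7] "on" : ((N\PP)\(PP\S))\PP
  [7,8] "chased" : S\(N\PP)

PP/NP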